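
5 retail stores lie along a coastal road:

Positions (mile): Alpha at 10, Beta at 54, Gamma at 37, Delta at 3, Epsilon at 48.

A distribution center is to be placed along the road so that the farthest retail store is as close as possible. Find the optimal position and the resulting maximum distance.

The 1-center on a line is the midpoint of the two extreme points: leftmost at 3, rightmost at 54.
Optimal location = (3 + 54)/2 = 28.5; maximum distance = (54 − 3)/2 = 25.5.

location 28.5, max distance 25.5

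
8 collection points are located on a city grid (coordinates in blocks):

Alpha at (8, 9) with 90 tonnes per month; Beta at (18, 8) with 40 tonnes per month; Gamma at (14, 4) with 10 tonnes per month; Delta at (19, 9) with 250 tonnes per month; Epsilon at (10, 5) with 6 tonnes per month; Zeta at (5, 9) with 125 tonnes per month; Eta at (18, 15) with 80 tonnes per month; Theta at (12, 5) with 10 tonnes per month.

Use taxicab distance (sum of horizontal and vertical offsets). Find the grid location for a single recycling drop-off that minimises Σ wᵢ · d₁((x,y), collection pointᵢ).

Manhattan distance separates: Σwᵢ(|x−xᵢ|+|y−yᵢ|) = Σwᵢ|x−xᵢ| + Σwᵢ|y−yᵢ|, so x and y are optimised independently as 1-D weighted medians.
Total weight W = 611; half = 305.5.
x-coordinate, sorted with cumulative weight:
  x=5 (Zeta, w=125) cum 125
  x=8 (Alpha, w=90) cum 215
  x=10 (Epsilon, w=6) cum 221
  x=12 (Theta, w=10) cum 231
  x=14 (Gamma, w=10) cum 241
  x=18 (Beta, w=40) cum 281
  x=18 (Eta, w=80) cum 361  ← median
  x=19 (Delta, w=250) cum 611
⇒ x* = 18
y-coordinate, sorted with cumulative weight:
  y=4 (Gamma, w=10) cum 10
  y=5 (Epsilon, w=6) cum 16
  y=5 (Theta, w=10) cum 26
  y=8 (Beta, w=40) cum 66
  y=9 (Alpha, w=90) cum 156
  y=9 (Delta, w=250) cum 406  ← median
  y=9 (Zeta, w=125) cum 531
  y=15 (Eta, w=80) cum 611
⇒ y* = 9

(18, 9)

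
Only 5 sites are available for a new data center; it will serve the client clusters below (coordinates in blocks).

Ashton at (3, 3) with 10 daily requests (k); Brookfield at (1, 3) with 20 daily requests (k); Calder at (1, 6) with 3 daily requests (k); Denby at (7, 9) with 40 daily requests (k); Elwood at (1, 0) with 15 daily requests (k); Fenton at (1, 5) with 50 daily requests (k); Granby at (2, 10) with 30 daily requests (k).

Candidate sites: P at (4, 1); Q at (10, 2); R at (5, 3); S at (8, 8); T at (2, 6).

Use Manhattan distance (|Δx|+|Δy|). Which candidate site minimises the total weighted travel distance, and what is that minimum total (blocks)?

T, total 768 blocks

Total weighted distance at each candidate:
  P (4, 1): total = 1334
  Q (10, 2): total = 1964
  R (5, 3): total = 1146
  S (8, 8): total = 1412
  T (2, 6): total = 768
Minimum is at T with total 768 blocks.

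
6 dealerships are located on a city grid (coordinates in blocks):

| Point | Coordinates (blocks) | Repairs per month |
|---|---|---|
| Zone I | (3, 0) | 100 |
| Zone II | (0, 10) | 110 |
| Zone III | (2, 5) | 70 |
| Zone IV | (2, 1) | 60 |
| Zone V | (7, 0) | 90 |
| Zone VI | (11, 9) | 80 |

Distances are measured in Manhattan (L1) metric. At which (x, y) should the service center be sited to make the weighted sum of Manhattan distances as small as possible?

Manhattan distance separates: Σwᵢ(|x−xᵢ|+|y−yᵢ|) = Σwᵢ|x−xᵢ| + Σwᵢ|y−yᵢ|, so x and y are optimised independently as 1-D weighted medians.
Total weight W = 510; half = 255.
x-coordinate, sorted with cumulative weight:
  x=0 (Zone II, w=110) cum 110
  x=2 (Zone III, w=70) cum 180
  x=2 (Zone IV, w=60) cum 240
  x=3 (Zone I, w=100) cum 340  ← median
  x=7 (Zone V, w=90) cum 430
  x=11 (Zone VI, w=80) cum 510
⇒ x* = 3
y-coordinate, sorted with cumulative weight:
  y=0 (Zone I, w=100) cum 100
  y=0 (Zone V, w=90) cum 190
  y=1 (Zone IV, w=60) cum 250
  y=5 (Zone III, w=70) cum 320  ← median
  y=9 (Zone VI, w=80) cum 400
  y=10 (Zone II, w=110) cum 510
⇒ y* = 5

(3, 5)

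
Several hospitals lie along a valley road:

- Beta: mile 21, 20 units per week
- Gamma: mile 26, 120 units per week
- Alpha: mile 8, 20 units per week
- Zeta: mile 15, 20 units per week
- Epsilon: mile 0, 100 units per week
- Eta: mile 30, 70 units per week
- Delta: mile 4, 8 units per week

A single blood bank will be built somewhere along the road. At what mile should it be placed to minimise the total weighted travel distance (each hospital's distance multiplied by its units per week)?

For a sum of weighted absolute distances on a line, the optimum is the weighted median (not the mean). Total weight W = 358; half-weight = 179.
Sort by position and accumulate weight:
  mile 0 (Epsilon, w=100) → cum 100
  mile 4 (Delta, w=8) → cum 108
  mile 8 (Alpha, w=20) → cum 128
  mile 15 (Zeta, w=20) → cum 148
  mile 21 (Beta, w=20) → cum 168
  mile 26 (Gamma, w=120) → cum 288  ≥ 179 → median here
  mile 30 (Eta, w=70) → cum 358
Optimal location: mile 26.

x = 26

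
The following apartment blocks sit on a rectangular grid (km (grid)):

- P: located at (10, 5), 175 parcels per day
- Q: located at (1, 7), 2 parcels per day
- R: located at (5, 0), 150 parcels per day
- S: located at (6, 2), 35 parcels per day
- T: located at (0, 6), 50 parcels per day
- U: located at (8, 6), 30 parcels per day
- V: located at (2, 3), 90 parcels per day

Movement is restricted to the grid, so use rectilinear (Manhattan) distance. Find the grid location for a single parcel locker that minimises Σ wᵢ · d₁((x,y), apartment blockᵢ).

Manhattan distance separates: Σwᵢ(|x−xᵢ|+|y−yᵢ|) = Σwᵢ|x−xᵢ| + Σwᵢ|y−yᵢ|, so x and y are optimised independently as 1-D weighted medians.
Total weight W = 532; half = 266.
x-coordinate, sorted with cumulative weight:
  x=0 (T, w=50) cum 50
  x=1 (Q, w=2) cum 52
  x=2 (V, w=90) cum 142
  x=5 (R, w=150) cum 292  ← median
  x=6 (S, w=35) cum 327
  x=8 (U, w=30) cum 357
  x=10 (P, w=175) cum 532
⇒ x* = 5
y-coordinate, sorted with cumulative weight:
  y=0 (R, w=150) cum 150
  y=2 (S, w=35) cum 185
  y=3 (V, w=90) cum 275  ← median
  y=5 (P, w=175) cum 450
  y=6 (T, w=50) cum 500
  y=6 (U, w=30) cum 530
  y=7 (Q, w=2) cum 532
⇒ y* = 3

(5, 3)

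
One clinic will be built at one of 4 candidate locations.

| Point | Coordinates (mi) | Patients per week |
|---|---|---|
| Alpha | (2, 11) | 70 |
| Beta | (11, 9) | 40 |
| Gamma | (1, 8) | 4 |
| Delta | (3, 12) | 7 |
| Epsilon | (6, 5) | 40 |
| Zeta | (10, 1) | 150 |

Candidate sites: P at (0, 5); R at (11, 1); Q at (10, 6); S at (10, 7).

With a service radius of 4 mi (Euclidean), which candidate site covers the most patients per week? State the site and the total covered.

R, covering 150

Coverage radius r = 4 mi; a point is covered iff (Δx)²+(Δy)² ≤ 4² = 16.
  P (0, 5): covers {Gamma} → 4
  R (11, 1): covers {Zeta} → 150
  Q (10, 6): covers {Beta} → 40
  S (10, 7): covers {Beta} → 40
Maximum coverage at R: 150 patients per week.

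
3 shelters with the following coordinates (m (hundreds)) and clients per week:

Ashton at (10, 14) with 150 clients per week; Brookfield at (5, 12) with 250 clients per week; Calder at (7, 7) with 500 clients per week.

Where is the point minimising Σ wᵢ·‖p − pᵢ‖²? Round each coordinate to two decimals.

(6.94, 9.56)

The minimiser of Σwᵢ‖p−pᵢ‖² is the weighted centroid p* = (Σwᵢpᵢ)/(Σwᵢ).
Σwᵢ = 900.
Σwᵢxᵢ = 150·10 + 250·5 + 500·7 = 6250.
Σwᵢyᵢ = 150·14 + 250·12 + 500·7 = 8600.
x* = 6250/900 = 6.94, y* = 8600/900 = 9.56.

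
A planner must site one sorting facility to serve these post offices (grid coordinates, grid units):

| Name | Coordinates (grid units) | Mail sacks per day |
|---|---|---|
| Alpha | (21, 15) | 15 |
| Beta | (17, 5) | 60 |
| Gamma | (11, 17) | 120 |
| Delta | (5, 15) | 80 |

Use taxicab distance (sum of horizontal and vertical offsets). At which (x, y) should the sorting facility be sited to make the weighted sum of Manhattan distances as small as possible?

(11, 15)

Manhattan distance separates: Σwᵢ(|x−xᵢ|+|y−yᵢ|) = Σwᵢ|x−xᵢ| + Σwᵢ|y−yᵢ|, so x and y are optimised independently as 1-D weighted medians.
Total weight W = 275; half = 137.5.
x-coordinate, sorted with cumulative weight:
  x=5 (Delta, w=80) cum 80
  x=11 (Gamma, w=120) cum 200  ← median
  x=17 (Beta, w=60) cum 260
  x=21 (Alpha, w=15) cum 275
⇒ x* = 11
y-coordinate, sorted with cumulative weight:
  y=5 (Beta, w=60) cum 60
  y=15 (Alpha, w=15) cum 75
  y=15 (Delta, w=80) cum 155  ← median
  y=17 (Gamma, w=120) cum 275
⇒ y* = 15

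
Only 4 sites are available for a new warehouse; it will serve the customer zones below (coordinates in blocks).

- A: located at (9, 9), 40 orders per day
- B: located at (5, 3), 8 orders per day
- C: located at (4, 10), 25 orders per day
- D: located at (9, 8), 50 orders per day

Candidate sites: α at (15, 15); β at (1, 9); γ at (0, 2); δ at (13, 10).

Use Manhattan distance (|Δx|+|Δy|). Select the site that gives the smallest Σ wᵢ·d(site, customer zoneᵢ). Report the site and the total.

δ, total 845 blocks

Total weighted distance at each candidate:
  α (15, 15): total = 1706
  β (1, 9): total = 950
  γ (0, 2): total = 1738
  δ (13, 10): total = 845
Minimum is at δ with total 845 blocks.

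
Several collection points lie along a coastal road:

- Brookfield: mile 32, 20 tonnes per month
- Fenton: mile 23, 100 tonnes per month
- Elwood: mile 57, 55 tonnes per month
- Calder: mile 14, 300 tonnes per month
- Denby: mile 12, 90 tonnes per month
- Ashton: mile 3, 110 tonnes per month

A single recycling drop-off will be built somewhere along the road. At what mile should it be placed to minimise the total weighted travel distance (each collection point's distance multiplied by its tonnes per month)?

x = 14

For a sum of weighted absolute distances on a line, the optimum is the weighted median (not the mean). Total weight W = 675; half-weight = 337.5.
Sort by position and accumulate weight:
  mile 3 (Ashton, w=110) → cum 110
  mile 12 (Denby, w=90) → cum 200
  mile 14 (Calder, w=300) → cum 500  ≥ 337.5 → median here
  mile 23 (Fenton, w=100) → cum 600
  mile 32 (Brookfield, w=20) → cum 620
  mile 57 (Elwood, w=55) → cum 675
Optimal location: mile 14.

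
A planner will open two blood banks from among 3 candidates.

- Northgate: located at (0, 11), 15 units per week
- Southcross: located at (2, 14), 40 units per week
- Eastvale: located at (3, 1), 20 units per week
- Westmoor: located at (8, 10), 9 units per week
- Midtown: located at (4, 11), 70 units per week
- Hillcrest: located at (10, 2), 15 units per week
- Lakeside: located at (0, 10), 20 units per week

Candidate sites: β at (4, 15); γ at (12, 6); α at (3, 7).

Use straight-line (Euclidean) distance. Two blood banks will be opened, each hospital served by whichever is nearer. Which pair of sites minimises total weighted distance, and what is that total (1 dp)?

Evaluate every pair (each demand assigned to the nearer of the two):
  {β, α}: total = 830.8
  {β, γ}: total = 906.3
  {γ, α}: total = 969.3
Best pair: {β, α} with total 830.8.

{β, α}, total 830.8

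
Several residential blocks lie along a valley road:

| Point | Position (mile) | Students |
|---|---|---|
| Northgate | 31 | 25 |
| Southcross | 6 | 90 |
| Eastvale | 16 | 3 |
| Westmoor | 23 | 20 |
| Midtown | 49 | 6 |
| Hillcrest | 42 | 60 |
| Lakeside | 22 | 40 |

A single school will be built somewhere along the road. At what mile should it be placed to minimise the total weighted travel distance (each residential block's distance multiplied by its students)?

For a sum of weighted absolute distances on a line, the optimum is the weighted median (not the mean). Total weight W = 244; half-weight = 122.
Sort by position and accumulate weight:
  mile 6 (Southcross, w=90) → cum 90
  mile 16 (Eastvale, w=3) → cum 93
  mile 22 (Lakeside, w=40) → cum 133  ≥ 122 → median here
  mile 23 (Westmoor, w=20) → cum 153
  mile 31 (Northgate, w=25) → cum 178
  mile 42 (Hillcrest, w=60) → cum 238
  mile 49 (Midtown, w=6) → cum 244
Optimal location: mile 22.

x = 22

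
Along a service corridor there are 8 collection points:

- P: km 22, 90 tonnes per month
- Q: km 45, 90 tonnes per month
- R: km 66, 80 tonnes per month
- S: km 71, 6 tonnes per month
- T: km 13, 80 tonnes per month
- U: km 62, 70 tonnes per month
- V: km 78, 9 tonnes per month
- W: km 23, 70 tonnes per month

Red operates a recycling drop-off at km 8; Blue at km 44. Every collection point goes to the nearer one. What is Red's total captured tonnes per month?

The indifferent point is the midpoint (8+44)/2 = 26; collection points left of it (closer to Red at 8) go to Red, those right go to Blue.
  T at 13 (w=80) → Red
  P at 22 (w=90) → Red
  W at 23 (w=70) → Red
  Q at 45 (w=90) → Blue
  U at 62 (w=70) → Blue
  R at 66 (w=80) → Blue
  S at 71 (w=6) → Blue
  V at 78 (w=9) → Blue
Red captures 240; Blue captures 255.

240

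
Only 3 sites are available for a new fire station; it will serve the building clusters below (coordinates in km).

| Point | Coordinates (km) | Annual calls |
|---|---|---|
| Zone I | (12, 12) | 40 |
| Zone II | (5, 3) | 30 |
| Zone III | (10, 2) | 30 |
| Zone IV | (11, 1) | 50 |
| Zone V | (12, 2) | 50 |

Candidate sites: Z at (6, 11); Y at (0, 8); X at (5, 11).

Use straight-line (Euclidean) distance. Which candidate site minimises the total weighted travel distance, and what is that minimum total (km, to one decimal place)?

Total weighted distance at each candidate:
  Z (6, 11): total = 1880.5
  Y (0, 8): total = 2390.7
  X (5, 11): total = 1984.9
Minimum is at Z with total 1880.5 km.

Z, total 1880.5 km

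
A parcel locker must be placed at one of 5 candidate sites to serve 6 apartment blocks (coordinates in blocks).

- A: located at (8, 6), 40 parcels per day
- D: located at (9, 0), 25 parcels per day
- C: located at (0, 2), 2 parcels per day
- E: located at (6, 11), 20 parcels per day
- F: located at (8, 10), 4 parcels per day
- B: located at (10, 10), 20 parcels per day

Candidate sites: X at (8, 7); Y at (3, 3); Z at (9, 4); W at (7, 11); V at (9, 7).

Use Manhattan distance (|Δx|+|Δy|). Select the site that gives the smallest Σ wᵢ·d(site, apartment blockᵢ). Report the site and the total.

X, total 498 blocks

Total weighted distance at each candidate:
  X (8, 7): total = 498
  Y (3, 3): total = 1101
  Z (9, 4): total = 610
  W (7, 11): total = 705
  V (9, 7): total = 519
Minimum is at X with total 498 blocks.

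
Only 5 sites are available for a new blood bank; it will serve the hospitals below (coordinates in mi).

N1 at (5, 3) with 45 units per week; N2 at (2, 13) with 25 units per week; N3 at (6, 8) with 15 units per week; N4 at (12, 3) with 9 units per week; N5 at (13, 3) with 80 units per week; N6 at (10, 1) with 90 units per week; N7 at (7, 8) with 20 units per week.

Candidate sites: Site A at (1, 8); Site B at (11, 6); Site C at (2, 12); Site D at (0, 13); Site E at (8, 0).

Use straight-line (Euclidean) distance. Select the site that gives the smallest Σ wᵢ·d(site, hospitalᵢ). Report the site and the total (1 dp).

Site B, total 1532.9 mi

Total weighted distance at each candidate:
  Site A (1, 8): total = 2785.5
  Site B (11, 6): total = 1532.9
  Site C (2, 12): total = 3147.1
  Site D (0, 13): total = 3700.8
  Site E (8, 0): total = 1546.5
Minimum is at Site B with total 1532.9 mi.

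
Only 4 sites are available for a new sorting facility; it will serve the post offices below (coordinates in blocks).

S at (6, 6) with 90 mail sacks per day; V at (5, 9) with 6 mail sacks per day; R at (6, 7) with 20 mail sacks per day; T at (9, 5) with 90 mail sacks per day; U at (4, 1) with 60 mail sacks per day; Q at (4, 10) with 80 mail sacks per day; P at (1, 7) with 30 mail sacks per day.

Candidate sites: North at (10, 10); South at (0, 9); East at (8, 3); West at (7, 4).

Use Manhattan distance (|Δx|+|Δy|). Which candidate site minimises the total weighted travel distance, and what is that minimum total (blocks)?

Total weighted distance at each candidate:
  North (10, 10): total = 3176
  South (0, 9): total = 3380
  East (8, 3): total = 2464
  West (7, 4): total = 2012
Minimum is at West with total 2012 blocks.

West, total 2012 blocks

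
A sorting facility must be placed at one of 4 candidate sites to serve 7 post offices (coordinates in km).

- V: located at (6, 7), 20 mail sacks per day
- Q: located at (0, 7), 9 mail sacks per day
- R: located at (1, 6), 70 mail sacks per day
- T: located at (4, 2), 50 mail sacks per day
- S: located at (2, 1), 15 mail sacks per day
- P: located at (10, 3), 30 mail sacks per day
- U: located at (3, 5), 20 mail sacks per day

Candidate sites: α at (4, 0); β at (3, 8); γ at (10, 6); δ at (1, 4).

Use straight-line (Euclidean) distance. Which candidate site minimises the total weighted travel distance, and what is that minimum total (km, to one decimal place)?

δ, total 829.2 km

Total weighted distance at each candidate:
  α (4, 0): total = 1124.5
  β (3, 8): total = 1018.0
  γ (10, 6): total = 1536.4
  δ (1, 4): total = 829.2
Minimum is at δ with total 829.2 km.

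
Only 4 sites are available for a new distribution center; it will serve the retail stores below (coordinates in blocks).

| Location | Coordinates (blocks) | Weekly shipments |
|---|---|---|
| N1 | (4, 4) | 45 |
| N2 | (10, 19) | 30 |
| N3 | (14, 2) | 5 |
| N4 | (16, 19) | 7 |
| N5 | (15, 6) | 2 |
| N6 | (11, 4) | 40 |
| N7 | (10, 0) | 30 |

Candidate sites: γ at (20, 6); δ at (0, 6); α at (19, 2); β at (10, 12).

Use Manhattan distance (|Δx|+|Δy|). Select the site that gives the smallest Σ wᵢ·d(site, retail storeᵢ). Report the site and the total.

Total weighted distance at each candidate:
  γ (20, 6): total = 2599
  δ (0, 6): total = 2283
  α (19, 2): total = 2456
  β (10, 12): total = 1743
Minimum is at β with total 1743 blocks.

β, total 1743 blocks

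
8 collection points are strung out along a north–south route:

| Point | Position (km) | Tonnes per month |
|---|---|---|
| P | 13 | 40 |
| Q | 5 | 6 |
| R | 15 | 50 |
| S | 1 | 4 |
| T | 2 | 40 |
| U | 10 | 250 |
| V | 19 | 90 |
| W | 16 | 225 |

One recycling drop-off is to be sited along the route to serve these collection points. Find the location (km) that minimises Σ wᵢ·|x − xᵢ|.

For a sum of weighted absolute distances on a line, the optimum is the weighted median (not the mean). Total weight W = 705; half-weight = 352.5.
Sort by position and accumulate weight:
  km 1 (S, w=4) → cum 4
  km 2 (T, w=40) → cum 44
  km 5 (Q, w=6) → cum 50
  km 10 (U, w=250) → cum 300
  km 13 (P, w=40) → cum 340
  km 15 (R, w=50) → cum 390  ≥ 352.5 → median here
  km 16 (W, w=225) → cum 615
  km 19 (V, w=90) → cum 705
Optimal location: km 15.

x = 15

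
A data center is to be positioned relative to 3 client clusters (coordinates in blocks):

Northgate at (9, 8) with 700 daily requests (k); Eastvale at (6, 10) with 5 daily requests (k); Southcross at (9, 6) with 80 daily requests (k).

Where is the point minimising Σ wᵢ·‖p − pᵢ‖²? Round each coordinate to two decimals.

(8.98, 7.81)

The minimiser of Σwᵢ‖p−pᵢ‖² is the weighted centroid p* = (Σwᵢpᵢ)/(Σwᵢ).
Σwᵢ = 785.
Σwᵢxᵢ = 700·9 + 5·6 + 80·9 = 7050.
Σwᵢyᵢ = 700·8 + 5·10 + 80·6 = 6130.
x* = 7050/785 = 8.98, y* = 6130/785 = 7.81.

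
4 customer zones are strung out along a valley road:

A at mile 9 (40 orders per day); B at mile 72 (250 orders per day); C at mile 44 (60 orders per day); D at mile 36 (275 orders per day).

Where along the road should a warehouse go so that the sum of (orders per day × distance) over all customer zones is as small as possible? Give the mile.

For a sum of weighted absolute distances on a line, the optimum is the weighted median (not the mean). Total weight W = 625; half-weight = 312.5.
Sort by position and accumulate weight:
  mile 9 (A, w=40) → cum 40
  mile 36 (D, w=275) → cum 315  ≥ 312.5 → median here
  mile 44 (C, w=60) → cum 375
  mile 72 (B, w=250) → cum 625
Optimal location: mile 36.

x = 36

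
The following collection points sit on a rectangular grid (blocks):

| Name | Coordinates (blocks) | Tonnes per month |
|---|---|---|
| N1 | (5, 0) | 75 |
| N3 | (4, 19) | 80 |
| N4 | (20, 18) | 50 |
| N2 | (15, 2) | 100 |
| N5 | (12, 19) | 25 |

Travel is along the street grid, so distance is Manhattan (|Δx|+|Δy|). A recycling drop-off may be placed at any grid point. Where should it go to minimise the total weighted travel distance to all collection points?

Manhattan distance separates: Σwᵢ(|x−xᵢ|+|y−yᵢ|) = Σwᵢ|x−xᵢ| + Σwᵢ|y−yᵢ|, so x and y are optimised independently as 1-D weighted medians.
Total weight W = 330; half = 165.
x-coordinate, sorted with cumulative weight:
  x=4 (N3, w=80) cum 80
  x=5 (N1, w=75) cum 155
  x=12 (N5, w=25) cum 180  ← median
  x=15 (N2, w=100) cum 280
  x=20 (N4, w=50) cum 330
⇒ x* = 12
y-coordinate, sorted with cumulative weight:
  y=0 (N1, w=75) cum 75
  y=2 (N2, w=100) cum 175  ← median
  y=18 (N4, w=50) cum 225
  y=19 (N3, w=80) cum 305
  y=19 (N5, w=25) cum 330
⇒ y* = 2

(12, 2)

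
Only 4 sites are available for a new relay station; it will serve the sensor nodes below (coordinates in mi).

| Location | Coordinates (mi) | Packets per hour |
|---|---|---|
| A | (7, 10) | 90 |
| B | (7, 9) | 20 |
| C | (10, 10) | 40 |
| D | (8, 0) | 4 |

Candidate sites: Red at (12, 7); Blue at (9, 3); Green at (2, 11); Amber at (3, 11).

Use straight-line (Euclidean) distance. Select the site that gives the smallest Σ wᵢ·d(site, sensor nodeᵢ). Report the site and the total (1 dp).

Total weighted distance at each candidate:
  Red (12, 7): total = 809.0
  Blue (9, 3): total = 1077.2
  Green (2, 11): total = 939.2
  Amber (3, 11): total = 791.7
Minimum is at Amber with total 791.7 mi.

Amber, total 791.7 mi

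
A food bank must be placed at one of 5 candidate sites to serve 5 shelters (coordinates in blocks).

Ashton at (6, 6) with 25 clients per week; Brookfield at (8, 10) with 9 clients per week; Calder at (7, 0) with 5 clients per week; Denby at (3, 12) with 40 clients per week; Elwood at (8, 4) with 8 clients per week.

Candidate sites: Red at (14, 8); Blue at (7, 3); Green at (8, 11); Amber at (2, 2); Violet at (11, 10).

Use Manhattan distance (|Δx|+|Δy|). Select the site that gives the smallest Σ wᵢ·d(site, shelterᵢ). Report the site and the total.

Green, total 540 blocks

Total weighted distance at each candidate:
  Red (14, 8): total = 1077
  Blue (7, 3): total = 723
  Green (8, 11): total = 540
  Amber (2, 2): total = 865
  Violet (11, 10): total = 794
Minimum is at Green with total 540 blocks.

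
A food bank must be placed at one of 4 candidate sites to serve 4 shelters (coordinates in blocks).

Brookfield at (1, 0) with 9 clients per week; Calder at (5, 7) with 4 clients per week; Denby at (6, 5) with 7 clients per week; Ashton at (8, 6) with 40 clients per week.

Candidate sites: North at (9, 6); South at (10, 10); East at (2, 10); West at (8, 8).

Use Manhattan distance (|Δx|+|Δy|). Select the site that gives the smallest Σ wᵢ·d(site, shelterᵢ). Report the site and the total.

Total weighted distance at each candidate:
  North (9, 6): total = 214
  South (10, 10): total = 506
  East (2, 10): total = 586
  West (8, 8): total = 266
Minimum is at North with total 214 blocks.

North, total 214 blocks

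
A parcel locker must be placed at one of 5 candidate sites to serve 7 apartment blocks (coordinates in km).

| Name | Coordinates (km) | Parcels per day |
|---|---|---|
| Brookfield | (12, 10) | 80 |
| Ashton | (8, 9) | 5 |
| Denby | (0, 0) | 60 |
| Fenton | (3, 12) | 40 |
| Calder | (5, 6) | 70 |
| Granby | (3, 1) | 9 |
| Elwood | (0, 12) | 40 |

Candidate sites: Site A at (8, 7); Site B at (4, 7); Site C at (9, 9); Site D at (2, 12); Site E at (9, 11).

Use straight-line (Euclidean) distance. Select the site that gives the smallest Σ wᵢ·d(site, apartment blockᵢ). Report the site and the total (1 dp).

Site B, total 1803.4 km

Total weighted distance at each candidate:
  Site A (8, 7): total = 1999.7
  Site B (4, 7): total = 1803.4
  Site C (9, 9): total = 2109.5
  Site D (2, 12): total = 2268.3
  Site E (9, 11): total = 2275.6
Minimum is at Site B with total 1803.4 km.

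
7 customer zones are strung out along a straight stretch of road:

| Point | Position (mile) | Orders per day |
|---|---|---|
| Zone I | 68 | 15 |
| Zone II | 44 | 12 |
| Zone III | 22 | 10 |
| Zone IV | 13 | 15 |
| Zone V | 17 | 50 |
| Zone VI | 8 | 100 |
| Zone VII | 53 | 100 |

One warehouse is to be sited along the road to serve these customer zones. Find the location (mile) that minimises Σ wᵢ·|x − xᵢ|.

x = 17

For a sum of weighted absolute distances on a line, the optimum is the weighted median (not the mean). Total weight W = 302; half-weight = 151.
Sort by position and accumulate weight:
  mile 8 (Zone VI, w=100) → cum 100
  mile 13 (Zone IV, w=15) → cum 115
  mile 17 (Zone V, w=50) → cum 165  ≥ 151 → median here
  mile 22 (Zone III, w=10) → cum 175
  mile 44 (Zone II, w=12) → cum 187
  mile 53 (Zone VII, w=100) → cum 287
  mile 68 (Zone I, w=15) → cum 302
Optimal location: mile 17.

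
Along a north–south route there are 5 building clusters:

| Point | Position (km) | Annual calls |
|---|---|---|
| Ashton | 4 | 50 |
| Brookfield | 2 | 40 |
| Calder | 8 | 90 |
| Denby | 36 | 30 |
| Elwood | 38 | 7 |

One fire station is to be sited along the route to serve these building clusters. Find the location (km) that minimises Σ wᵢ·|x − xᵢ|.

x = 8

For a sum of weighted absolute distances on a line, the optimum is the weighted median (not the mean). Total weight W = 217; half-weight = 108.5.
Sort by position and accumulate weight:
  km 2 (Brookfield, w=40) → cum 40
  km 4 (Ashton, w=50) → cum 90
  km 8 (Calder, w=90) → cum 180  ≥ 108.5 → median here
  km 36 (Denby, w=30) → cum 210
  km 38 (Elwood, w=7) → cum 217
Optimal location: km 8.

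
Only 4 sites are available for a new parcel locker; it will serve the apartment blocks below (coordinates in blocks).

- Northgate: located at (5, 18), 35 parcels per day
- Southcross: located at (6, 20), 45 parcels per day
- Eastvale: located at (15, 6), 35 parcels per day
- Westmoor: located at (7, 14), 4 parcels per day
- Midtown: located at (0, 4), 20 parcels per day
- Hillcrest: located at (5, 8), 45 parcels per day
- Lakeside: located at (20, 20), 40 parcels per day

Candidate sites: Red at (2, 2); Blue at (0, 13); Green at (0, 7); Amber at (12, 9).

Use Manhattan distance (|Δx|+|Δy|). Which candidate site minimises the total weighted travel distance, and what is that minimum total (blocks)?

Amber, total 3035 blocks

Total weighted distance at each candidate:
  Red (2, 2): total = 4243
  Blue (0, 13): total = 3447
  Green (0, 7): total = 3681
  Amber (12, 9): total = 3035
Minimum is at Amber with total 3035 blocks.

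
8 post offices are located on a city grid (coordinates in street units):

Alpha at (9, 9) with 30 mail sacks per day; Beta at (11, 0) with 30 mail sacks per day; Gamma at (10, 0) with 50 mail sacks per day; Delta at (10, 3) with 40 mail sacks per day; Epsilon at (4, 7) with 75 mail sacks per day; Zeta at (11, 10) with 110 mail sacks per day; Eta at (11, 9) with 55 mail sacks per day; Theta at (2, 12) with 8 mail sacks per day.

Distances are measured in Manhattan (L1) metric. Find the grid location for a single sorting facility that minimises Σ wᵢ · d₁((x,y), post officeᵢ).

Manhattan distance separates: Σwᵢ(|x−xᵢ|+|y−yᵢ|) = Σwᵢ|x−xᵢ| + Σwᵢ|y−yᵢ|, so x and y are optimised independently as 1-D weighted medians.
Total weight W = 398; half = 199.
x-coordinate, sorted with cumulative weight:
  x=2 (Theta, w=8) cum 8
  x=4 (Epsilon, w=75) cum 83
  x=9 (Alpha, w=30) cum 113
  x=10 (Gamma, w=50) cum 163
  x=10 (Delta, w=40) cum 203  ← median
  x=11 (Beta, w=30) cum 233
  x=11 (Zeta, w=110) cum 343
  x=11 (Eta, w=55) cum 398
⇒ x* = 10
y-coordinate, sorted with cumulative weight:
  y=0 (Beta, w=30) cum 30
  y=0 (Gamma, w=50) cum 80
  y=3 (Delta, w=40) cum 120
  y=7 (Epsilon, w=75) cum 195
  y=9 (Alpha, w=30) cum 225  ← median
  y=9 (Eta, w=55) cum 280
  y=10 (Zeta, w=110) cum 390
  y=12 (Theta, w=8) cum 398
⇒ y* = 9

(10, 9)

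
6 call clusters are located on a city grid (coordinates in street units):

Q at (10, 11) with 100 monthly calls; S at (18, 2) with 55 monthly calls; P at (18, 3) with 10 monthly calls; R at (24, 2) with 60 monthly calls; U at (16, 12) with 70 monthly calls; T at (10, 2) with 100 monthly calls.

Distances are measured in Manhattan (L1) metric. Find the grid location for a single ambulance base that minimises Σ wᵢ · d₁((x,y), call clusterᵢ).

(10, 2)

Manhattan distance separates: Σwᵢ(|x−xᵢ|+|y−yᵢ|) = Σwᵢ|x−xᵢ| + Σwᵢ|y−yᵢ|, so x and y are optimised independently as 1-D weighted medians.
Total weight W = 395; half = 197.5.
x-coordinate, sorted with cumulative weight:
  x=10 (Q, w=100) cum 100
  x=10 (T, w=100) cum 200  ← median
  x=16 (U, w=70) cum 270
  x=18 (S, w=55) cum 325
  x=18 (P, w=10) cum 335
  x=24 (R, w=60) cum 395
⇒ x* = 10
y-coordinate, sorted with cumulative weight:
  y=2 (S, w=55) cum 55
  y=2 (R, w=60) cum 115
  y=2 (T, w=100) cum 215  ← median
  y=3 (P, w=10) cum 225
  y=11 (Q, w=100) cum 325
  y=12 (U, w=70) cum 395
⇒ y* = 2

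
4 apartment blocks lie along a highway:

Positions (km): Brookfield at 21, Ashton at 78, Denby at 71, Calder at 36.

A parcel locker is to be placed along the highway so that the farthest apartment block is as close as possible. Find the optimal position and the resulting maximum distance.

The 1-center on a line is the midpoint of the two extreme points: leftmost at 21, rightmost at 78.
Optimal location = (21 + 78)/2 = 49.5; maximum distance = (78 − 21)/2 = 28.5.

location 49.5, max distance 28.5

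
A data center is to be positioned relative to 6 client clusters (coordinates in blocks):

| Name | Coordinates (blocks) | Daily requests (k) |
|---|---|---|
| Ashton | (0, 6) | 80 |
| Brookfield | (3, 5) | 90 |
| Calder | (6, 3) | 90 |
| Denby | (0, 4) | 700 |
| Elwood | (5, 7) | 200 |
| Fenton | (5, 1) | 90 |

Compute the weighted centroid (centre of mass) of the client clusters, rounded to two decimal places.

The minimiser of Σwᵢ‖p−pᵢ‖² is the weighted centroid p* = (Σwᵢpᵢ)/(Σwᵢ).
Σwᵢ = 1250.
Σwᵢxᵢ = 80·0 + 90·3 + 90·6 + 700·0 + 200·5 + 90·5 = 2260.
Σwᵢyᵢ = 80·6 + 90·5 + 90·3 + 700·4 + 200·7 + 90·1 = 5490.
x* = 2260/1250 = 1.81, y* = 5490/1250 = 4.39.

(1.81, 4.39)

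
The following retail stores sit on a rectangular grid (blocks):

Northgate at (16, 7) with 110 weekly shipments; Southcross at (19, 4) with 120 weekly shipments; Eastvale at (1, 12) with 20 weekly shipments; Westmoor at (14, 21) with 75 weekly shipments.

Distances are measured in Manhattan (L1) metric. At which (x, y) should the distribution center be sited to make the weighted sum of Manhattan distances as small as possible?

Manhattan distance separates: Σwᵢ(|x−xᵢ|+|y−yᵢ|) = Σwᵢ|x−xᵢ| + Σwᵢ|y−yᵢ|, so x and y are optimised independently as 1-D weighted medians.
Total weight W = 325; half = 162.5.
x-coordinate, sorted with cumulative weight:
  x=1 (Eastvale, w=20) cum 20
  x=14 (Westmoor, w=75) cum 95
  x=16 (Northgate, w=110) cum 205  ← median
  x=19 (Southcross, w=120) cum 325
⇒ x* = 16
y-coordinate, sorted with cumulative weight:
  y=4 (Southcross, w=120) cum 120
  y=7 (Northgate, w=110) cum 230  ← median
  y=12 (Eastvale, w=20) cum 250
  y=21 (Westmoor, w=75) cum 325
⇒ y* = 7

(16, 7)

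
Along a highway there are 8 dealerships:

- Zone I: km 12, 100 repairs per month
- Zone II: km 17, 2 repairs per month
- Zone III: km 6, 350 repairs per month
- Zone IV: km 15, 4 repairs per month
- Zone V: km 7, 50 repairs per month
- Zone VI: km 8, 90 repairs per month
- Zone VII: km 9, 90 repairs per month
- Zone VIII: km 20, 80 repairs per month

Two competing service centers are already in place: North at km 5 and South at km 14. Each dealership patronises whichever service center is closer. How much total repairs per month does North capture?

The indifferent point is the midpoint (5+14)/2 = 9.5; dealerships left of it (closer to North at 5) go to North, those right go to South.
  Zone III at 6 (w=350) → North
  Zone V at 7 (w=50) → North
  Zone VI at 8 (w=90) → North
  Zone VII at 9 (w=90) → North
  Zone I at 12 (w=100) → South
  Zone IV at 15 (w=4) → South
  Zone II at 17 (w=2) → South
  Zone VIII at 20 (w=80) → South
North captures 580; South captures 186.

580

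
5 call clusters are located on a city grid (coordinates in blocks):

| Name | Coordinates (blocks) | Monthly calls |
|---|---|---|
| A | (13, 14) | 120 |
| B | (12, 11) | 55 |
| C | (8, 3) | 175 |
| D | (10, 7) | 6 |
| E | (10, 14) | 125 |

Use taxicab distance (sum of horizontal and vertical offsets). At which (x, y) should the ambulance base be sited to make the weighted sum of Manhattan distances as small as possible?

(10, 14)

Manhattan distance separates: Σwᵢ(|x−xᵢ|+|y−yᵢ|) = Σwᵢ|x−xᵢ| + Σwᵢ|y−yᵢ|, so x and y are optimised independently as 1-D weighted medians.
Total weight W = 481; half = 240.5.
x-coordinate, sorted with cumulative weight:
  x=8 (C, w=175) cum 175
  x=10 (D, w=6) cum 181
  x=10 (E, w=125) cum 306  ← median
  x=12 (B, w=55) cum 361
  x=13 (A, w=120) cum 481
⇒ x* = 10
y-coordinate, sorted with cumulative weight:
  y=3 (C, w=175) cum 175
  y=7 (D, w=6) cum 181
  y=11 (B, w=55) cum 236
  y=14 (A, w=120) cum 356  ← median
  y=14 (E, w=125) cum 481
⇒ y* = 14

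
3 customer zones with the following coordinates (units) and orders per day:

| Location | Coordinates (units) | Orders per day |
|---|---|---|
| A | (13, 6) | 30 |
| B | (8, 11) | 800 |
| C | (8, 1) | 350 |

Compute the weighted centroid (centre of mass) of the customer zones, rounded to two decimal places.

The minimiser of Σwᵢ‖p−pᵢ‖² is the weighted centroid p* = (Σwᵢpᵢ)/(Σwᵢ).
Σwᵢ = 1180.
Σwᵢxᵢ = 30·13 + 800·8 + 350·8 = 9590.
Σwᵢyᵢ = 30·6 + 800·11 + 350·1 = 9330.
x* = 9590/1180 = 8.13, y* = 9330/1180 = 7.91.

(8.13, 7.91)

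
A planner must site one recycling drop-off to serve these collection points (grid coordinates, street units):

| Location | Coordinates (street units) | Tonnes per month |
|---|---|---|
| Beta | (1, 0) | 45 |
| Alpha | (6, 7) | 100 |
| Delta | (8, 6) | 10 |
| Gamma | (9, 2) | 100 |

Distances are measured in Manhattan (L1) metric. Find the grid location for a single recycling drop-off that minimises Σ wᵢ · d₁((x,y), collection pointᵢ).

Manhattan distance separates: Σwᵢ(|x−xᵢ|+|y−yᵢ|) = Σwᵢ|x−xᵢ| + Σwᵢ|y−yᵢ|, so x and y are optimised independently as 1-D weighted medians.
Total weight W = 255; half = 127.5.
x-coordinate, sorted with cumulative weight:
  x=1 (Beta, w=45) cum 45
  x=6 (Alpha, w=100) cum 145  ← median
  x=8 (Delta, w=10) cum 155
  x=9 (Gamma, w=100) cum 255
⇒ x* = 6
y-coordinate, sorted with cumulative weight:
  y=0 (Beta, w=45) cum 45
  y=2 (Gamma, w=100) cum 145  ← median
  y=6 (Delta, w=10) cum 155
  y=7 (Alpha, w=100) cum 255
⇒ y* = 2

(6, 2)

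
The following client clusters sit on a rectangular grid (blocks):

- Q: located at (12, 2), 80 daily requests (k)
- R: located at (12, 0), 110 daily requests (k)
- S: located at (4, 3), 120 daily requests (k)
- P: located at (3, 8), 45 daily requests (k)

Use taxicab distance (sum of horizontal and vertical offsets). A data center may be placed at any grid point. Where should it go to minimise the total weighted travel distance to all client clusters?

Manhattan distance separates: Σwᵢ(|x−xᵢ|+|y−yᵢ|) = Σwᵢ|x−xᵢ| + Σwᵢ|y−yᵢ|, so x and y are optimised independently as 1-D weighted medians.
Total weight W = 355; half = 177.5.
x-coordinate, sorted with cumulative weight:
  x=3 (P, w=45) cum 45
  x=4 (S, w=120) cum 165
  x=12 (Q, w=80) cum 245  ← median
  x=12 (R, w=110) cum 355
⇒ x* = 12
y-coordinate, sorted with cumulative weight:
  y=0 (R, w=110) cum 110
  y=2 (Q, w=80) cum 190  ← median
  y=3 (S, w=120) cum 310
  y=8 (P, w=45) cum 355
⇒ y* = 2

(12, 2)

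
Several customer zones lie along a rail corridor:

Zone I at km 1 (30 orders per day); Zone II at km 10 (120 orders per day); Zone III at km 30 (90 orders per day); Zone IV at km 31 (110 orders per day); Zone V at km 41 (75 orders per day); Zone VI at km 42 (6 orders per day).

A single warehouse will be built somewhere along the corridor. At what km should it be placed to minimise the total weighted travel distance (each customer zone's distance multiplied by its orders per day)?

For a sum of weighted absolute distances on a line, the optimum is the weighted median (not the mean). Total weight W = 431; half-weight = 215.5.
Sort by position and accumulate weight:
  km 1 (Zone I, w=30) → cum 30
  km 10 (Zone II, w=120) → cum 150
  km 30 (Zone III, w=90) → cum 240  ≥ 215.5 → median here
  km 31 (Zone IV, w=110) → cum 350
  km 41 (Zone V, w=75) → cum 425
  km 42 (Zone VI, w=6) → cum 431
Optimal location: km 30.

x = 30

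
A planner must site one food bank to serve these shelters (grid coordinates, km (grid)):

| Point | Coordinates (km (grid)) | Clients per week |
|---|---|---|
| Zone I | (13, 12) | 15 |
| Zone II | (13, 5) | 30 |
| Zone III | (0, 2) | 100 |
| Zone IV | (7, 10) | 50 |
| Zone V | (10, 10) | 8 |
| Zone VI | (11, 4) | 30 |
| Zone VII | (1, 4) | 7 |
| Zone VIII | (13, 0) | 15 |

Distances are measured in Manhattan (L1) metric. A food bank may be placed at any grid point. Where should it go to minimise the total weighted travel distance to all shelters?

(7, 4)

Manhattan distance separates: Σwᵢ(|x−xᵢ|+|y−yᵢ|) = Σwᵢ|x−xᵢ| + Σwᵢ|y−yᵢ|, so x and y are optimised independently as 1-D weighted medians.
Total weight W = 255; half = 127.5.
x-coordinate, sorted with cumulative weight:
  x=0 (Zone III, w=100) cum 100
  x=1 (Zone VII, w=7) cum 107
  x=7 (Zone IV, w=50) cum 157  ← median
  x=10 (Zone V, w=8) cum 165
  x=11 (Zone VI, w=30) cum 195
  x=13 (Zone I, w=15) cum 210
  x=13 (Zone II, w=30) cum 240
  x=13 (Zone VIII, w=15) cum 255
⇒ x* = 7
y-coordinate, sorted with cumulative weight:
  y=0 (Zone VIII, w=15) cum 15
  y=2 (Zone III, w=100) cum 115
  y=4 (Zone VI, w=30) cum 145  ← median
  y=4 (Zone VII, w=7) cum 152
  y=5 (Zone II, w=30) cum 182
  y=10 (Zone IV, w=50) cum 232
  y=10 (Zone V, w=8) cum 240
  y=12 (Zone I, w=15) cum 255
⇒ y* = 4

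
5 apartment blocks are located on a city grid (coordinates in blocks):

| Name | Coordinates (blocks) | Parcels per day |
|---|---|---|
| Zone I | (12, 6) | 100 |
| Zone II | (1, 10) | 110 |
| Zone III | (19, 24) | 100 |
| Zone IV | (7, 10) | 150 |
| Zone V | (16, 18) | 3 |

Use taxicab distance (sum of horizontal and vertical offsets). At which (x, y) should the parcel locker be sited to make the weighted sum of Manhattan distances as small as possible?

Manhattan distance separates: Σwᵢ(|x−xᵢ|+|y−yᵢ|) = Σwᵢ|x−xᵢ| + Σwᵢ|y−yᵢ|, so x and y are optimised independently as 1-D weighted medians.
Total weight W = 463; half = 231.5.
x-coordinate, sorted with cumulative weight:
  x=1 (Zone II, w=110) cum 110
  x=7 (Zone IV, w=150) cum 260  ← median
  x=12 (Zone I, w=100) cum 360
  x=16 (Zone V, w=3) cum 363
  x=19 (Zone III, w=100) cum 463
⇒ x* = 7
y-coordinate, sorted with cumulative weight:
  y=6 (Zone I, w=100) cum 100
  y=10 (Zone II, w=110) cum 210
  y=10 (Zone IV, w=150) cum 360  ← median
  y=18 (Zone V, w=3) cum 363
  y=24 (Zone III, w=100) cum 463
⇒ y* = 10

(7, 10)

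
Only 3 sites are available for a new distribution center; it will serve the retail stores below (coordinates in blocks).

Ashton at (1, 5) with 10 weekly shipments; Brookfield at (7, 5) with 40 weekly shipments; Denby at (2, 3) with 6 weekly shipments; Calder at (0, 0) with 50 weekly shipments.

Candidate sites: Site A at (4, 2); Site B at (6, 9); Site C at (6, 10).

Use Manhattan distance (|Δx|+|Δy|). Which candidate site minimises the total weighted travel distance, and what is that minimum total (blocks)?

Site A, total 618 blocks

Total weighted distance at each candidate:
  Site A (4, 2): total = 618
  Site B (6, 9): total = 1100
  Site C (6, 10): total = 1206
Minimum is at Site A with total 618 blocks.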